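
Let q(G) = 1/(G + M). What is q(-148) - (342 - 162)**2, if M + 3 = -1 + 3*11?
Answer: -3855601/119 ≈ -32400.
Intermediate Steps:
M = 29 (M = -3 + (-1 + 3*11) = -3 + (-1 + 33) = -3 + 32 = 29)
q(G) = 1/(29 + G) (q(G) = 1/(G + 29) = 1/(29 + G))
q(-148) - (342 - 162)**2 = 1/(29 - 148) - (342 - 162)**2 = 1/(-119) - 1*180**2 = -1/119 - 1*32400 = -1/119 - 32400 = -3855601/119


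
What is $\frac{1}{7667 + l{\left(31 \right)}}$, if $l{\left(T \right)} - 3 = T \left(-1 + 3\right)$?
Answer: $\frac{1}{7732} \approx 0.00012933$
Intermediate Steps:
$l{\left(T \right)} = 3 + 2 T$ ($l{\left(T \right)} = 3 + T \left(-1 + 3\right) = 3 + T 2 = 3 + 2 T$)
$\frac{1}{7667 + l{\left(31 \right)}} = \frac{1}{7667 + \left(3 + 2 \cdot 31\right)} = \frac{1}{7667 + \left(3 + 62\right)} = \frac{1}{7667 + 65} = \frac{1}{7732}$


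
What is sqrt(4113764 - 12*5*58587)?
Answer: 4*sqrt(37409) ≈ 773.66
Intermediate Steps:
sqrt(4113764 - 12*5*58587) = sqrt(4113764 - 60*58587) = sqrt(4113764 - 3515220) = sqrt(598544) = 4*sqrt(37409)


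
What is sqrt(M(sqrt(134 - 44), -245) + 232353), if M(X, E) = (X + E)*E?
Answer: sqrt(292378 - 735*sqrt(10)) ≈ 538.57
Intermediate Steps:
M(X, E) = E*(E + X) (M(X, E) = (E + X)*E = E*(E + X))
sqrt(M(sqrt(134 - 44), -245) + 232353) = sqrt(-245*(-245 + sqrt(134 - 44)) + 232353) = sqrt(-245*(-245 + sqrt(90)) + 232353) = sqrt(-245*(-245 + 3*sqrt(10)) + 232353) = sqrt((60025 - 735*sqrt(10)) + 232353) = sqrt(292378 - 735*sqrt(10))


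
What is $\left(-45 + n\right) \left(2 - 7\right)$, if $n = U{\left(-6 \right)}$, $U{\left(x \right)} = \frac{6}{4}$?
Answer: $\frac{435}{2} \approx 217.5$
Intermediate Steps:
$U{\left(x \right)} = \frac{3}{2}$ ($U{\left(x \right)} = 6 \cdot \frac{1}{4} = \frac{3}{2}$)
$n = \frac{3}{2} \approx 1.5$
$\left(-45 + n\right) \left(2 - 7\right) = \left(-45 + \frac{3}{2}\right) \left(2 - 7\right) = \left(- \frac{87}{2}\right) \left(-5\right) = \frac{435}{2}$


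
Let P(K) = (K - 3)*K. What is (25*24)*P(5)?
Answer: 6000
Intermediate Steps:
P(K) = K*(-3 + K) (P(K) = (-3 + K)*K = K*(-3 + K))
(25*24)*P(5) = (25*24)*(5*(-3 + 5)) = 600*(5*2) = 600*10 = 6000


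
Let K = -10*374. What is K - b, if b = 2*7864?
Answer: -19468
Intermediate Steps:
K = -3740
b = 15728
K - b = -3740 - 1*15728 = -3740 - 15728 = -19468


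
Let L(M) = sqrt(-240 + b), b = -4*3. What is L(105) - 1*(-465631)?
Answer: 465631 + 6*I*sqrt(7) ≈ 4.6563e+5 + 15.875*I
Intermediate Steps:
b = -12
L(M) = 6*I*sqrt(7) (L(M) = sqrt(-240 - 12) = sqrt(-252) = 6*I*sqrt(7))
L(105) - 1*(-465631) = 6*I*sqrt(7) - 1*(-465631) = 6*I*sqrt(7) + 465631 = 465631 + 6*I*sqrt(7)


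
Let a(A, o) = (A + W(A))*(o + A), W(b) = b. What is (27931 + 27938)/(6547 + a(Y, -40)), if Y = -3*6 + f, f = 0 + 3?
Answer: 55869/8197 ≈ 6.8158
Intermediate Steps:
f = 3
Y = -15 (Y = -3*6 + 3 = -18 + 3 = -15)
a(A, o) = 2*A*(A + o) (a(A, o) = (A + A)*(o + A) = (2*A)*(A + o) = 2*A*(A + o))
(27931 + 27938)/(6547 + a(Y, -40)) = (27931 + 27938)/(6547 + 2*(-15)*(-15 - 40)) = 55869/(6547 + 2*(-15)*(-55)) = 55869/(6547 + 1650) = 55869/8197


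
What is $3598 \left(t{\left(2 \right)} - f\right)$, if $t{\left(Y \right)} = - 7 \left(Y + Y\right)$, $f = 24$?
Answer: $-187096$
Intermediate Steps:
$t{\left(Y \right)} = - 14 Y$ ($t{\left(Y \right)} = - 7 \cdot 2 Y = - 14 Y$)
$3598 \left(t{\left(2 \right)} - f\right) = 3598 \left(\left(-14\right) 2 - 24\right) = 3598 \left(-28 - 24\right) = 3598 \left(-52\right) = -187096$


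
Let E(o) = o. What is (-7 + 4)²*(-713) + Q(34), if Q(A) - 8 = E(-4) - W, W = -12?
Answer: -6401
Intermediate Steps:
Q(A) = 16 (Q(A) = 8 + (-4 - 1*(-12)) = 8 + (-4 + 12) = 8 + 8 = 16)
(-7 + 4)²*(-713) + Q(34) = (-7 + 4)²*(-713) + 16 = (-3)²*(-713) + 16 = 9*(-713) + 16 = -6417 + 16 = -6401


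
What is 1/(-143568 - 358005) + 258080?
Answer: 129445959839/501573 ≈ 2.5808e+5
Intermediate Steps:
1/(-143568 - 358005) + 258080 = 1/(-501573) + 258080 = -1/501573 + 258080 = 129445959839/501573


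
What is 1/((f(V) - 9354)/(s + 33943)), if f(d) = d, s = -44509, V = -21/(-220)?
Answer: 258280/228651 ≈ 1.1296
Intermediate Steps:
V = 21/220 (V = -21*(-1/220) = 21/220 ≈ 0.095455)
1/((f(V) - 9354)/(s + 33943)) = 1/((21/220 - 9354)/(-44509 + 33943)) = 1/(-2057859/220/(-10566)) = 1/(-2057859/220*(-1/10566)) = 1/(228651/258280) = 258280/228651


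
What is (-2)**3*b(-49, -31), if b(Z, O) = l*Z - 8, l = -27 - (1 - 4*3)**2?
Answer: -57952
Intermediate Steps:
l = -148 (l = -27 - (1 - 12)**2 = -27 - 1*(-11)**2 = -27 - 1*121 = -27 - 121 = -148)
b(Z, O) = -8 - 148*Z (b(Z, O) = -148*Z - 8 = -8 - 148*Z)
(-2)**3*b(-49, -31) = (-2)**3*(-8 - 148*(-49)) = -8*(-8 + 7252) = -8*7244 = -57952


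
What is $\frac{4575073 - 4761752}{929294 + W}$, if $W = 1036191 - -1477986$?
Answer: $- \frac{186679}{3443471} \approx -0.054212$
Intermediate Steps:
$W = 2514177$ ($W = 1036191 + 1477986 = 2514177$)
$\frac{4575073 - 4761752}{929294 + W} = \frac{4575073 - 4761752}{929294 + 2514177} = - \frac{186679}{3443471}$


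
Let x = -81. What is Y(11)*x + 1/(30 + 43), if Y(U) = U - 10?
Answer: -5912/73 ≈ -80.986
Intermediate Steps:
Y(U) = -10 + U
Y(11)*x + 1/(30 + 43) = (-10 + 11)*(-81) + 1/(30 + 43) = 1*(-81) + 1/73 = -81 + 1/73 = -5912/73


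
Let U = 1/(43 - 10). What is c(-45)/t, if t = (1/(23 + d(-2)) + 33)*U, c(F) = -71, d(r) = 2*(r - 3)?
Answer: -30459/430 ≈ -70.835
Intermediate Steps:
d(r) = -6 + 2*r (d(r) = 2*(-3 + r) = -6 + 2*r)
U = 1/33 ≈ 0.030303
t = 430/429 (t = (1/(23 + (-6 + 2*(-2))) + 33)*(1/33) = (1/(23 + (-6 - 4)) + 33)*(1/33) = (1/(23 - 10) + 33)*(1/33) = (1/13 + 33)*(1/33) = (430/13)*(1/33) = 430/429 ≈ 1.0023)
c(-45)/t = -71/430/429 = -71*429/430 = -30459/430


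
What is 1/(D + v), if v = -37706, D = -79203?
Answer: -1/116909 ≈ -8.5537e-6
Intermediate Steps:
1/(D + v) = 1/(-79203 - 37706) = 1/(-116909) = -1/116909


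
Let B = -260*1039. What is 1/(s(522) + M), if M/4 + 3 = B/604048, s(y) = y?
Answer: 37753/19186495 ≈ 0.0019677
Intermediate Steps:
B = -270140
M = -520571/37753 (M = -12 + 4*(-270140/604048) = -12 + 4*(-270140*1/604048) = -12 + 4*(-67535/151012) = -12 - 67535/37753 = -520571/37753 ≈ -13.789)
1/(s(522) + M) = 1/(522 - 520571/37753) = 1/(19186495/37753) = 37753/19186495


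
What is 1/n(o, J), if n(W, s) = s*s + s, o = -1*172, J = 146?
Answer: 1/21462 ≈ 4.6594e-5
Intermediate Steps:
o = -172
n(W, s) = s + s² (n(W, s) = s² + s = s + s²)
1/n(o, J) = 1/(146*(1 + 146)) = 1/(146*147) = 1/21462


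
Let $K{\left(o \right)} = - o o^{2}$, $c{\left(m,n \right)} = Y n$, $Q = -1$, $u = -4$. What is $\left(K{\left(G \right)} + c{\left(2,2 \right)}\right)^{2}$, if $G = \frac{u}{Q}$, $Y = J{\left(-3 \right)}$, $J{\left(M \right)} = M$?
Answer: $4900$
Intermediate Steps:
$Y = -3$
$c{\left(m,n \right)} = - 3 n$
$G = 4$ ($G = - \frac{4}{-1} = \left(-4\right) \left(-1\right) = 4$)
$K{\left(o \right)} = - o^{3}$
$\left(K{\left(G \right)} + c{\left(2,2 \right)}\right)^{2} = \left(- 4^{3} - 6\right)^{2} = \left(\left(-1\right) 64 - 6\right)^{2} = \left(-64 - 6\right)^{2} = \left(-70\right)^{2} = 4900$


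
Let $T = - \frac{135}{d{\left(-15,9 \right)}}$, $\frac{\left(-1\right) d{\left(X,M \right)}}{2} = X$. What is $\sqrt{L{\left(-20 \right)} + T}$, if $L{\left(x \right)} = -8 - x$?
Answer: $\frac{\sqrt{30}}{2} \approx 2.7386$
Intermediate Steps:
$d{\left(X,M \right)} = - 2 X$
$T = - \frac{9}{2}$ ($T = - \frac{135}{\left(-2\right) \left(-15\right)} = - \frac{135}{30} = \left(-135\right) \frac{1}{30} = - \frac{9}{2} \approx -4.5$)
$\sqrt{L{\left(-20 \right)} + T} = \sqrt{\left(-8 - -20\right) - \frac{9}{2}} = \sqrt{\left(-8 + 20\right) - \frac{9}{2}} = \sqrt{12 - \frac{9}{2}} = \sqrt{\frac{15}{2}} = \frac{\sqrt{30}}{2}$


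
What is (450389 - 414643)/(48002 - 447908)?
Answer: -17873/199953 ≈ -0.089386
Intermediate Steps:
(450389 - 414643)/(48002 - 447908) = 35746/(-399906) = 35746*(-1/399906) = -17873/199953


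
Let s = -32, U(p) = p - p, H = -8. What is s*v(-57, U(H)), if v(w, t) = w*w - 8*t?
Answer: -103968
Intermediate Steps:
U(p) = 0
v(w, t) = w**2 - 8*t
s*v(-57, U(H)) = -32*((-57)**2 - 8*0) = -32*(3249 + 0) = -32*3249 = -103968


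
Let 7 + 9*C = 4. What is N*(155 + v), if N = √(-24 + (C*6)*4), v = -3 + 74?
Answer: 904*I*√2 ≈ 1278.4*I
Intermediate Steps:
C = -⅓ (C = -7/9 + (⅑)*4 = -7/9 + 4/9 = -⅓ ≈ -0.33333)
v = 71
N = 4*I*√2 (N = √(-24 - ⅓*6*4) = √(-24 - 2*4) = √(-24 - 8) = √(-32) = 4*I*√2 ≈ 5.6569*I)
N*(155 + v) = (4*I*√2)*(155 + 71) = (4*I*√2)*226 = 904*I*√2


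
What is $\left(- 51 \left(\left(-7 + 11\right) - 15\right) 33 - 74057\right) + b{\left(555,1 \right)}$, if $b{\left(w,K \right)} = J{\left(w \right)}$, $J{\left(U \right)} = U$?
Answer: $-54989$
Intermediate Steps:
$b{\left(w,K \right)} = w$
$\left(- 51 \left(\left(-7 + 11\right) - 15\right) 33 - 74057\right) + b{\left(555,1 \right)} = \left(- 51 \left(\left(-7 + 11\right) - 15\right) 33 - 74057\right) + 555 = \left(- 51 \left(4 - 15\right) 33 - 74057\right) + 555 = \left(\left(-51\right) \left(-11\right) 33 - 74057\right) + 555 = \left(561 \cdot 33 - 74057\right) + 555 = \left(18513 - 74057\right) + 555 = -55544 + 555 = -54989$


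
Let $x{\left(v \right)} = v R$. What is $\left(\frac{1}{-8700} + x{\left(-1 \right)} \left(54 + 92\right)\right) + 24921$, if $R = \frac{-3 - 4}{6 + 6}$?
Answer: $\frac{72517883}{2900} \approx 25006.0$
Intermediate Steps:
$R = - \frac{7}{12} \approx -0.58333$
$x{\left(v \right)} = - \frac{7 v}{12}$ ($x{\left(v \right)} = v \left(- \frac{7}{12}\right) = - \frac{7 v}{12}$)
$\left(\frac{1}{-8700} + x{\left(-1 \right)} \left(54 + 92\right)\right) + 24921 = \left(\frac{1}{-8700} + \left(- \frac{7}{12}\right) \left(-1\right) \left(54 + 92\right)\right) + 24921 = \left(- \frac{1}{8700} + \frac{7}{12} \cdot 146\right) + 24921 = \left(- \frac{1}{8700} + \frac{511}{6}\right) + 24921 = \frac{246983}{2900} + 24921 = \frac{72517883}{2900}$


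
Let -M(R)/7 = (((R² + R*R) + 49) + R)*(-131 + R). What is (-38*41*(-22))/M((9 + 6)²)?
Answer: -8569/16700698 ≈ -0.00051309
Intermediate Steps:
M(R) = -7*(-131 + R)*(49 + R + 2*R²) (M(R) = -7*(((R² + R*R) + 49) + R)*(-131 + R) = -7*(((R² + R²) + 49) + R)*(-131 + R) = -7*((2*R² + 49) + R)*(-131 + R) = -7*((49 + 2*R²) + R)*(-131 + R) = -7*(49 + R + 2*R²)*(-131 + R) = -7*(-131 + R)*(49 + R + 2*R²))
(-38*41*(-22))/M((9 + 6)²) = (-38*41*(-22))/(44933 - 14*(9 + 6)⁶ + 574*(9 + 6)² + 1827*((9 + 6)²)²) = (-1558*(-22))/(44933 - 14*(15²)³ + 574*15² + 1827*(15²)²) = 34276/(44933 - 14*225³ + 574*225 + 1827*225²) = 34276/(44933 - 14*11390625 + 129150 + 1827*50625) = 34276/(44933 - 159468750 + 129150 + 92491875) = 34276/(-66802792) = 34276*(-1/66802792) = -8569/16700698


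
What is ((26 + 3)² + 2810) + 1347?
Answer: 4998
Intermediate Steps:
((26 + 3)² + 2810) + 1347 = (29² + 2810) + 1347 = (841 + 2810) + 1347 = 3651 + 1347 = 4998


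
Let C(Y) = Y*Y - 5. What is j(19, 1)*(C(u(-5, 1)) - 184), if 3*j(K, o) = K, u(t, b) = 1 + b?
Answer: -3515/3 ≈ -1171.7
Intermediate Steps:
C(Y) = -5 + Y**2 (C(Y) = Y**2 - 5 = -5 + Y**2)
j(K, o) = K/3
j(19, 1)*(C(u(-5, 1)) - 184) = ((1/3)*19)*((-5 + (1 + 1)**2) - 184) = 19*((-5 + 2**2) - 184)/3 = 19*((-5 + 4) - 184)/3 = 19*(-1 - 184)/3 = (19/3)*(-185) = -3515/3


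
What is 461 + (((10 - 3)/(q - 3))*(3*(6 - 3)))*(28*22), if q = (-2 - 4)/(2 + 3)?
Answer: -8779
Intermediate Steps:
q = -6/5 ≈ -1.2000
461 + (((10 - 3)/(q - 3))*(3*(6 - 3)))*(28*22) = 461 + (((10 - 3)/(-6/5 - 3))*(3*(6 - 3)))*(28*22) = 461 + ((7/(-21/5))*(3*3))*616 = 461 + ((7*(-5/21))*9)*616 = 461 - 5/3*9*616 = 461 - 15*616 = 461 - 9240 = -8779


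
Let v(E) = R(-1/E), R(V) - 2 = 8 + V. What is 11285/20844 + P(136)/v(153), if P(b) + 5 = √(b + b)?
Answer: 1309105/31870476 + 612*√17/1529 ≈ 1.6914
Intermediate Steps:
P(b) = -5 + √2*√b (P(b) = -5 + √(b + b) = -5 + √(2*b) = -5 + √2*√b)
R(V) = 10 + V (R(V) = 2 + (8 + V) = 10 + V)
v(E) = 10 - 1/E
11285/20844 + P(136)/v(153) = 11285/20844 + (-5 + √2*√136)/(10 - 1/153) = 11285*(1/20844) + (-5 + √2*(2*√34))/(10 - 1*1/153) = 11285/20844 + (-5 + 4*√17)/(10 - 1/153) = 11285/20844 + (-5 + 4*√17)/(1529/153) = 11285/20844 + (-5 + 4*√17)*(153/1529) = 11285/20844 + (-765/1529 + 612*√17/1529) = 1309105/31870476 + 612*√17/1529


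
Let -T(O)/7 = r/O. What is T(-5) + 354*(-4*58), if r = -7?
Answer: -410689/5 ≈ -82138.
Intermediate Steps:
T(O) = 49/O (T(O) = -(-49)/O = 49/O)
T(-5) + 354*(-4*58) = 49/(-5) + 354*(-4*58) = 49*(-⅕) + 354*(-232) = -49/5 - 82128 = -410689/5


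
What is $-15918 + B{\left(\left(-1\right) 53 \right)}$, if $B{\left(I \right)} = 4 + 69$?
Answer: $-15845$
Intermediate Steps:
$B{\left(I \right)} = 73$
$-15918 + B{\left(\left(-1\right) 53 \right)} = -15918 + 73 = -15845$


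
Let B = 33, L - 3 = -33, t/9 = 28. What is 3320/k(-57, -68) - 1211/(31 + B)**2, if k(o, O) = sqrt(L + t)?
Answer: -1211/4096 + 1660*sqrt(222)/111 ≈ 222.53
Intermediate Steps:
t = 252 (t = 9*28 = 252)
L = -30 (L = 3 - 33 = -30)
k(o, O) = sqrt(222) (k(o, O) = sqrt(-30 + 252) = sqrt(222))
3320/k(-57, -68) - 1211/(31 + B)**2 = 3320/(sqrt(222)) - 1211/(31 + 33)**2 = 3320*(sqrt(222)/222) - 1211/(64**2) = 1660*sqrt(222)/111 - 1211/4096 = -1211/4096 + 1660*sqrt(222)/111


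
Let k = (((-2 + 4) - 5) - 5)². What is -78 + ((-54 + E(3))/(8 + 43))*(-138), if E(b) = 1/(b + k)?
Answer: 77540/1139 ≈ 68.077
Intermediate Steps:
k = 64 (k = ((2 - 5) - 5)² = (-3 - 5)² = (-8)² = 64)
E(b) = 1/(64 + b) (E(b) = 1/(b + 64) = 1/(64 + b))
-78 + ((-54 + E(3))/(8 + 43))*(-138) = -78 + ((-54 + 1/(64 + 3))/(8 + 43))*(-138) = -78 + ((-54 + 1/67)/51)*(-138) = -78 + ((-54 + 1/67)*(1/51))*(-138) = -78 - 3617/67*1/51*(-138) = -78 - 3617/3417*(-138) = -78 + 166382/1139 = 77540/1139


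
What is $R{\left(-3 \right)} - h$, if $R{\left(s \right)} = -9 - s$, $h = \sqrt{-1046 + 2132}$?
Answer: $-6 - \sqrt{1086} \approx -38.955$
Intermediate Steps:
$h = \sqrt{1086} \approx 32.955$
$R{\left(-3 \right)} - h = \left(-9 - -3\right) - \sqrt{1086} = \left(-9 + 3\right) - \sqrt{1086} = -6 - \sqrt{1086}$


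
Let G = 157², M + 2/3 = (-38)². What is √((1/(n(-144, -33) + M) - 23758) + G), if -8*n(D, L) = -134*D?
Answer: √7524340158/2906 ≈ 29.850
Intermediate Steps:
n(D, L) = 67*D/4 (n(D, L) = -(-67)*D/4 = 67*D/4)
M = 4330/3 (M = -⅔ + (-38)² = -⅔ + 1444 = 4330/3 ≈ 1443.3)
G = 24649
√((1/(n(-144, -33) + M) - 23758) + G) = √((1/((67/4)*(-144) + 4330/3) - 23758) + 24649) = √((1/(-2412 + 4330/3) - 23758) + 24649) = √((1/(-2906/3) - 23758) + 24649) = √((-3/2906 - 23758) + 24649) = √(-69040751/2906 + 24649) = √(2589243/2906) = √7524340158/2906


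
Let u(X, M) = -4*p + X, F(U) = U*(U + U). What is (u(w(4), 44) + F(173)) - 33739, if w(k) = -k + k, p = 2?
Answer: 26111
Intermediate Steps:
w(k) = 0
F(U) = 2*U² (F(U) = U*(2*U) = 2*U²)
u(X, M) = -8 + X (u(X, M) = -4*2 + X = -8 + X)
(u(w(4), 44) + F(173)) - 33739 = ((-8 + 0) + 2*173²) - 33739 = (-8 + 2*29929) - 33739 = (-8 + 59858) - 33739 = 59850 - 33739 = 26111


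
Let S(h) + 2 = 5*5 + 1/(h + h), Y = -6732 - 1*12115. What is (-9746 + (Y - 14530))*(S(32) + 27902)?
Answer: -77069468723/64 ≈ -1.2042e+9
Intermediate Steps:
Y = -18847 (Y = -6732 - 12115 = -18847)
S(h) = 23 + 1/(2*h) (S(h) = -2 + (5*5 + 1/(h + h)) = -2 + (25 + 1/(2*h)) = 23 + 1/(2*h))
(-9746 + (Y - 14530))*(S(32) + 27902) = (-9746 + (-18847 - 14530))*((23 + (½)/32) + 27902) = (-9746 - 33377)*((23 + (½)*(1/32)) + 27902) = -43123*((23 + 1/64) + 27902) = -43123*(1473/64 + 27902) = -43123*1787201/64 = -77069468723/64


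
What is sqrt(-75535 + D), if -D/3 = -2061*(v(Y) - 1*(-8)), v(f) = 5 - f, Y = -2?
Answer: sqrt(17210) ≈ 131.19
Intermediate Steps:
D = 92745 (D = -(-6183)*((5 - 1*(-2)) - 1*(-8)) = -(-6183)*((5 + 2) + 8) = -(-6183)*(7 + 8) = -(-6183)*15 = -3*(-30915) = 92745)
sqrt(-75535 + D) = sqrt(-75535 + 92745) = sqrt(17210)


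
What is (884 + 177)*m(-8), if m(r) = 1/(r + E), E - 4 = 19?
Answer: 1061/15 ≈ 70.733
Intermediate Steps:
E = 23 (E = 4 + 19 = 23)
m(r) = 1/(23 + r) (m(r) = 1/(r + 23) = 1/(23 + r))
(884 + 177)*m(-8) = (884 + 177)/(23 - 8) = 1061/15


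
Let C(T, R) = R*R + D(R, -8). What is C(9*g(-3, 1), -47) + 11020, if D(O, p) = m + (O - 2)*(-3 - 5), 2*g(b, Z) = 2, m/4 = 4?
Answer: 13637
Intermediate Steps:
m = 16 (m = 4*4 = 16)
g(b, Z) = 1 (g(b, Z) = (1/2)*2 = 1)
D(O, p) = 32 - 8*O (D(O, p) = 16 + (O - 2)*(-3 - 5) = 16 + (-2 + O)*(-8) = 16 + (16 - 8*O) = 32 - 8*O)
C(T, R) = 32 + R**2 - 8*R (C(T, R) = R*R + (32 - 8*R) = R**2 + (32 - 8*R) = 32 + R**2 - 8*R)
C(9*g(-3, 1), -47) + 11020 = (32 + (-47)**2 - 8*(-47)) + 11020 = (32 + 2209 + 376) + 11020 = 2617 + 11020 = 13637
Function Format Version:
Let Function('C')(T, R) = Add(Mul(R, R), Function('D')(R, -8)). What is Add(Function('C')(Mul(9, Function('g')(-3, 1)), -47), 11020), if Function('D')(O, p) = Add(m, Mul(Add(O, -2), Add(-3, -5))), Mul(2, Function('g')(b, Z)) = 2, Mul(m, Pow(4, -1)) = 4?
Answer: 13637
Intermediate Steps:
m = 16 (m = Mul(4, 4) = 16)
Function('g')(b, Z) = 1 (Function('g')(b, Z) = Mul(Rational(1, 2), 2) = 1)
Function('D')(O, p) = Add(32, Mul(-8, O)) (Function('D')(O, p) = Add(16, Mul(Add(O, -2), Add(-3, -5))) = Add(16, Mul(Add(-2, O), -8)) = Add(16, Add(16, Mul(-8, O))) = Add(32, Mul(-8, O)))
Function('C')(T, R) = Add(32, Pow(R, 2), Mul(-8, R)) (Function('C')(T, R) = Add(Mul(R, R), Add(32, Mul(-8, R))) = Add(Pow(R, 2), Add(32, Mul(-8, R))) = Add(32, Pow(R, 2), Mul(-8, R)))
Add(Function('C')(Mul(9, Function('g')(-3, 1)), -47), 11020) = Add(Add(32, Pow(-47, 2), Mul(-8, -47)), 11020) = Add(Add(32, 2209, 376), 11020) = Add(2617, 11020) = 13637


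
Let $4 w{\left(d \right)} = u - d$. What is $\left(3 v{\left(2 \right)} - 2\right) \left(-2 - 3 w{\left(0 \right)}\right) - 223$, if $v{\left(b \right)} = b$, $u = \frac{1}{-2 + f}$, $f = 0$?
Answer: $- \frac{459}{2} \approx -229.5$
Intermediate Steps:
$u = - \frac{1}{2}$ ($u = \frac{1}{-2 + 0} = \frac{1}{-2} = - \frac{1}{2} \approx -0.5$)
$w{\left(d \right)} = - \frac{1}{8} - \frac{d}{4}$ ($w{\left(d \right)} = \frac{- \frac{1}{2} - d}{4} = - \frac{1}{8} - \frac{d}{4}$)
$\left(3 v{\left(2 \right)} - 2\right) \left(-2 - 3 w{\left(0 \right)}\right) - 223 = \left(3 \cdot 2 - 2\right) \left(-2 - 3 \left(- \frac{1}{8} - 0\right)\right) - 223 = \left(6 - 2\right) \left(-2 - 3 \left(- \frac{1}{8} + 0\right)\right) - 223 = 4 \left(-2 - - \frac{3}{8}\right) - 223 = 4 \left(-2 + \frac{3}{8}\right) - 223 = 4 \left(- \frac{13}{8}\right) - 223 = - \frac{13}{2} - 223 = - \frac{459}{2}$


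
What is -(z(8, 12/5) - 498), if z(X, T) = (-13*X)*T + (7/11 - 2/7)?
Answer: 287691/385 ≈ 747.25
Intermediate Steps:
z(X, T) = 27/77 - 13*T*X (z(X, T) = -13*T*X + (7*(1/11) - 2*1/7) = -13*T*X + (7/11 - 2/7) = -13*T*X + 27/77 = 27/77 - 13*T*X)
-(z(8, 12/5) - 498) = -((27/77 - 13*12/5*8) - 498) = -((27/77 - 1248/5) - 498) = -(-95961/385 - 498) = -1*(-287691/385) = 287691/385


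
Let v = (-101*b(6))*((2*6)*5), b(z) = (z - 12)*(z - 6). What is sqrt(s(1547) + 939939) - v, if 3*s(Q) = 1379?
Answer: 2*sqrt(2115897)/3 ≈ 969.74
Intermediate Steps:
s(Q) = 1379/3 (s(Q) = (1/3)*1379 = 1379/3)
b(z) = (-12 + z)*(-6 + z)
v = 0 (v = (-101*(72 + 6**2 - 18*6))*((2*6)*5) = (-101*(72 + 36 - 108))*(12*5) = -101*0*60 = 0*60 = 0)
sqrt(s(1547) + 939939) - v = sqrt(1379/3 + 939939) - 1*0 = sqrt(2821196/3) + 0 = 2*sqrt(2115897)/3 + 0 = 2*sqrt(2115897)/3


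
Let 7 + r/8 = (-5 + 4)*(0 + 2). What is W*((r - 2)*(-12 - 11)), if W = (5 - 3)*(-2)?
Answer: -6808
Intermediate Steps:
r = -72 (r = -56 + 8*((-5 + 4)*(0 + 2)) = -56 + 8*(-1*2) = -56 + 8*(-2) = -56 - 16 = -72)
W = -4 (W = 2*(-2) = -4)
W*((r - 2)*(-12 - 11)) = -4*(-72 - 2)*(-12 - 11) = -(-296)*(-23) = -4*1702 = -6808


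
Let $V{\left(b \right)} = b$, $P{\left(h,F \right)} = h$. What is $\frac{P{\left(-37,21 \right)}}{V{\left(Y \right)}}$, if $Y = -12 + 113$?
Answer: $- \frac{37}{101} \approx -0.36634$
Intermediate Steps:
$Y = 101$
$\frac{P{\left(-37,21 \right)}}{V{\left(Y \right)}} = - \frac{37}{101}$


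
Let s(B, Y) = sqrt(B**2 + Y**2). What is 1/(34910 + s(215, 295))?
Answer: 3491/121857485 - sqrt(5330)/243714970 ≈ 2.8349e-5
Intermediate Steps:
1/(34910 + s(215, 295)) = 1/(34910 + sqrt(215**2 + 295**2)) = 1/(34910 + sqrt(46225 + 87025)) = 1/(34910 + sqrt(133250)) = 1/(34910 + 5*sqrt(5330))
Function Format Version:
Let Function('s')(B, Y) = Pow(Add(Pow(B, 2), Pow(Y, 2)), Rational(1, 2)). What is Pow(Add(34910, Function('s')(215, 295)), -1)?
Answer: Add(Rational(3491, 121857485), Mul(Rational(-1, 243714970), Pow(5330, Rational(1, 2)))) ≈ 2.8349e-5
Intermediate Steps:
Pow(Add(34910, Function('s')(215, 295)), -1) = Pow(Add(34910, Pow(Add(Pow(215, 2), Pow(295, 2)), Rational(1, 2))), -1) = Pow(Add(34910, Pow(Add(46225, 87025), Rational(1, 2))), -1) = Pow(Add(34910, Pow(133250, Rational(1, 2))), -1) = Pow(Add(34910, Mul(5, Pow(5330, Rational(1, 2)))), -1)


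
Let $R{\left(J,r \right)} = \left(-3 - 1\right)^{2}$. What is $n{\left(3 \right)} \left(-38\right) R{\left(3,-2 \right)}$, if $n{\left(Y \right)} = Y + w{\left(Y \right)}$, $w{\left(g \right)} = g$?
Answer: $-3648$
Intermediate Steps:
$n{\left(Y \right)} = 2 Y$ ($n{\left(Y \right)} = Y + Y = 2 Y$)
$R{\left(J,r \right)} = 16$ ($R{\left(J,r \right)} = \left(-4\right)^{2} = 16$)
$n{\left(3 \right)} \left(-38\right) R{\left(3,-2 \right)} = 2 \cdot 3 \left(-38\right) 16 = 6 \left(-38\right) 16 = \left(-228\right) 16 = -3648$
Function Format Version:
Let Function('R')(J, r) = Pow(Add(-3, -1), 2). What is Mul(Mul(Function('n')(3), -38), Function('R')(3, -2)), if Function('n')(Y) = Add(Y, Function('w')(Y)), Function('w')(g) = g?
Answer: -3648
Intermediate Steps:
Function('n')(Y) = Mul(2, Y) (Function('n')(Y) = Add(Y, Y) = Mul(2, Y))
Function('R')(J, r) = 16 (Function('R')(J, r) = Pow(-4, 2) = 16)
Mul(Mul(Function('n')(3), -38), Function('R')(3, -2)) = Mul(Mul(Mul(2, 3), -38), 16) = Mul(Mul(6, -38), 16) = Mul(-228, 16) = -3648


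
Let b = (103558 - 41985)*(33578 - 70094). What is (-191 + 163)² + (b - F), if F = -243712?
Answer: -2248155172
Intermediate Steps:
b = -2248399668 (b = 61573*(-36516) = -2248399668)
(-191 + 163)² + (b - F) = (-191 + 163)² + (-2248399668 - 1*(-243712)) = (-28)² + (-2248399668 + 243712) = 784 - 2248155956 = -2248155172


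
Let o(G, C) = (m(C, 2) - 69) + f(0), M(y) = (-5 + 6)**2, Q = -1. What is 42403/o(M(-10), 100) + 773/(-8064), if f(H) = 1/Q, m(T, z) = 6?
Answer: -5343551/8064 ≈ -662.64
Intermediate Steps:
f(H) = -1 (f(H) = 1/(-1) = 1*(-1) = -1)
M(y) = 1 (M(y) = 1**2 = 1)
o(G, C) = -64 (o(G, C) = (6 - 69) - 1 = -63 - 1 = -64)
42403/o(M(-10), 100) + 773/(-8064) = 42403/(-64) + 773/(-8064) = 42403*(-1/64) + 773*(-1/8064) = -42403/64 - 773/8064 = -5343551/8064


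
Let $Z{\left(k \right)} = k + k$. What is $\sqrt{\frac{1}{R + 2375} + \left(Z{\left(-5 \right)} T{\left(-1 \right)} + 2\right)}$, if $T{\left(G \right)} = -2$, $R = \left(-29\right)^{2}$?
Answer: $\frac{\sqrt{14221353}}{804} \approx 4.6904$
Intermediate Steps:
$R = 841$
$Z{\left(k \right)} = 2 k$
$\sqrt{\frac{1}{R + 2375} + \left(Z{\left(-5 \right)} T{\left(-1 \right)} + 2\right)} = \sqrt{\frac{1}{841 + 2375} + \left(2 \left(-5\right) \left(-2\right) + 2\right)} = \sqrt{\frac{1}{3216} + \left(\left(-10\right) \left(-2\right) + 2\right)} = \sqrt{\frac{1}{3216} + \left(20 + 2\right)} = \sqrt{\frac{1}{3216} + 22} = \sqrt{\frac{70753}{3216}} = \frac{\sqrt{14221353}}{804}$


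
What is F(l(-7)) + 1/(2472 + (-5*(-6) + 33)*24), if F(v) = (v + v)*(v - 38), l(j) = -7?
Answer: 2509921/3984 ≈ 630.00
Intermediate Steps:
F(v) = 2*v*(-38 + v) (F(v) = (2*v)*(-38 + v) = 2*v*(-38 + v))
F(l(-7)) + 1/(2472 + (-5*(-6) + 33)*24) = 2*(-7)*(-38 - 7) + 1/(2472 + (-5*(-6) + 33)*24) = 2*(-7)*(-45) + 1/(2472 + (30 + 33)*24) = 630 + 1/(2472 + 63*24) = 630 + 1/(2472 + 1512) = 630 + 1/3984 = 2509921/3984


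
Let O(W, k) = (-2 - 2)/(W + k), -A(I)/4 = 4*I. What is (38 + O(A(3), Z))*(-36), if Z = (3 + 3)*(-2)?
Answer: -6852/5 ≈ -1370.4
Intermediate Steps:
Z = -12 (Z = 6*(-2) = -12)
A(I) = -16*I
O(W, k) = -4/(W + k)
(38 + O(A(3), Z))*(-36) = (38 - 4/(-16*3 - 12))*(-36) = (38 - 4/(-48 - 12))*(-36) = (38 - 4/(-60))*(-36) = (38 - 4*(-1/60))*(-36) = (38 + 1/15)*(-36) = (571/15)*(-36) = -6852/5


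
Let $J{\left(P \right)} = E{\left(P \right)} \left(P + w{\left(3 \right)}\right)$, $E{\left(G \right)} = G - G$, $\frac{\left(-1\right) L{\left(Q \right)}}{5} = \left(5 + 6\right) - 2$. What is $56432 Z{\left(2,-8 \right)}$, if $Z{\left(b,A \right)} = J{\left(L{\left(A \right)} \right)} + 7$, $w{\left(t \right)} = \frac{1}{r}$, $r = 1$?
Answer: $395024$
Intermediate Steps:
$L{\left(Q \right)} = -45$ ($L{\left(Q \right)} = - 5 \left(\left(5 + 6\right) - 2\right) = - 5 \left(11 - 2\right) = \left(-5\right) 9 = -45$)
$E{\left(G \right)} = 0$
$w{\left(t \right)} = 1$ ($w{\left(t \right)} = 1^{-1} = 1$)
$J{\left(P \right)} = 0$ ($J{\left(P \right)} = 0 \left(P + 1\right) = 0 \left(1 + P\right) = 0$)
$Z{\left(b,A \right)} = 7$ ($Z{\left(b,A \right)} = 0 + 7 = 7$)
$56432 Z{\left(2,-8 \right)} = 56432 \cdot 7 = 395024$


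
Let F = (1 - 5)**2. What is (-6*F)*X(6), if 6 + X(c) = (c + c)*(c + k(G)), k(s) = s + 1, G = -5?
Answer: -1728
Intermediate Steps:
k(s) = 1 + s
F = 16 (F = (-4)**2 = 16)
X(c) = -6 + 2*c*(-4 + c) (X(c) = -6 + (c + c)*(c + (1 - 5)) = -6 + (2*c)*(c - 4) = -6 + (2*c)*(-4 + c) = -6 + 2*c*(-4 + c))
(-6*F)*X(6) = (-6*16)*(-6 - 8*6 + 2*6**2) = -96*(-6 - 48 + 2*36) = -96*(-6 - 48 + 72) = -96*18 = -1728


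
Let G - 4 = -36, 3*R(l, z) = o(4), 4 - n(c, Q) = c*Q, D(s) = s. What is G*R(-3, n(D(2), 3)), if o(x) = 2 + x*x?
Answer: -192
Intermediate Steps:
n(c, Q) = 4 - Q*c (n(c, Q) = 4 - c*Q = 4 - Q*c)
o(x) = 2 + x²
R(l, z) = 6 (R(l, z) = (2 + 4²)/3 = (2 + 16)/3 = (⅓)*18 = 6)
G = -32 (G = 4 - 36 = -32)
G*R(-3, n(D(2), 3)) = -32*6 = -192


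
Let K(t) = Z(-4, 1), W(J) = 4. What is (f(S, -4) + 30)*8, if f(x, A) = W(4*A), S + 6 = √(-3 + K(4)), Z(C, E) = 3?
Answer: 272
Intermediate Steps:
K(t) = 3
S = -6 (S = -6 + √(-3 + 3) = -6 + √0 = -6 + 0 = -6)
f(x, A) = 4
(f(S, -4) + 30)*8 = (4 + 30)*8 = 34*8 = 272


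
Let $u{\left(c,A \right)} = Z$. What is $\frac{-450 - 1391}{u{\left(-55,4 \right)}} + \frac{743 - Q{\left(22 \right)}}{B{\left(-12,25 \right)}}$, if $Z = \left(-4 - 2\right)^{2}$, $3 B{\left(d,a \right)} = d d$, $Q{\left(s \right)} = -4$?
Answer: $- \frac{5123}{144} \approx -35.576$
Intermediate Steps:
$B{\left(d,a \right)} = \frac{d^{2}}{3}$ ($B{\left(d,a \right)} = \frac{d d}{3} = \frac{d^{2}}{3}$)
$Z = 36$ ($Z = \left(-6\right)^{2} = 36$)
$u{\left(c,A \right)} = 36$
$\frac{-450 - 1391}{u{\left(-55,4 \right)}} + \frac{743 - Q{\left(22 \right)}}{B{\left(-12,25 \right)}} = \frac{-450 - 1391}{36} + \frac{743 - -4}{\frac{1}{3} \left(-12\right)^{2}} = \left(-1841\right) \frac{1}{36} + \frac{743 + 4}{\frac{1}{3} \cdot 144} = - \frac{1841}{36} + \frac{747}{48} = - \frac{1841}{36} + 747 \cdot \frac{1}{48} = - \frac{1841}{36} + \frac{249}{16} = - \frac{5123}{144}$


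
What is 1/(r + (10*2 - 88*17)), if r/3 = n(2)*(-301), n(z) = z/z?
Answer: -1/2379 ≈ -0.00042034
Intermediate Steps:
n(z) = 1
r = -903 (r = 3*(1*(-301)) = 3*(-301) = -903)
1/(r + (10*2 - 88*17)) = 1/(-903 + (10*2 - 88*17)) = 1/(-903 + (20 - 1496)) = 1/(-903 - 1476) = 1/(-2379) = -1/2379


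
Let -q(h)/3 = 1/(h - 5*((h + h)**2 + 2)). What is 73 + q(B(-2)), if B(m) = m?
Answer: 6719/92 ≈ 73.033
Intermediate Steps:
q(h) = -3/(-10 + h - 20*h**2) (q(h) = -3/(h - 5*((h + h)**2 + 2)) = -3/(h - 5*((2*h)**2 + 2)) = -3/(h - 5*(4*h**2 + 2)) = -3/(h - 5*(2 + 4*h**2)) = -3/(h + (-10 - 20*h**2)) = -3/(-10 + h - 20*h**2))
73 + q(B(-2)) = 73 + 3/(10 - 1*(-2) + 20*(-2)**2) = 73 + 3/(10 + 2 + 20*4) = 73 + 3/(10 + 2 + 80) = 73 + 3/92 = 6719/92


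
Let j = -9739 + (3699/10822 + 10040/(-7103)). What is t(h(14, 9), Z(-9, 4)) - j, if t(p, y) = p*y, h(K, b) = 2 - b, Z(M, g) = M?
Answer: 753549043015/76868666 ≈ 9803.1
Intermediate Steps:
j = -748706317057/76868666 (j = -9739 + (3699*(1/10822) + 10040*(-1/7103)) = -9739 + (3699/10822 - 10040/7103) = -9739 - 82378883/76868666 = -748706317057/76868666 ≈ -9740.1)
t(h(14, 9), Z(-9, 4)) - j = (2 - 1*9)*(-9) - 1*(-748706317057/76868666) = (2 - 9)*(-9) + 748706317057/76868666 = -7*(-9) + 748706317057/76868666 = 63 + 748706317057/76868666 = 753549043015/76868666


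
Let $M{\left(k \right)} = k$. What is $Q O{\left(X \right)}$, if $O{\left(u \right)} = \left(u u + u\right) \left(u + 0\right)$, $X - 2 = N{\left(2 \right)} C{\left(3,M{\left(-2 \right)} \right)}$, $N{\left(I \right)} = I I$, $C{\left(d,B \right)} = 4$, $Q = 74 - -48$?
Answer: $751032$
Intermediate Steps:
$Q = 122$ ($Q = 74 + 48 = 122$)
$N{\left(I \right)} = I^{2}$
$X = 18$ ($X = 2 + 2^{2} \cdot 4 = 2 + 4 \cdot 4 = 2 + 16 = 18$)
$O{\left(u \right)} = u \left(u + u^{2}\right)$ ($O{\left(u \right)} = \left(u^{2} + u\right) u = \left(u + u^{2}\right) u = u \left(u + u^{2}\right)$)
$Q O{\left(X \right)} = 122 \cdot 18^{2} \left(1 + 18\right) = 122 \cdot 324 \cdot 19 = 122 \cdot 6156 = 751032$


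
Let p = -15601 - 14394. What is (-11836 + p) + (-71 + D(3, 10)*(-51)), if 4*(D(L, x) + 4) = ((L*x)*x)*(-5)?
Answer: -22573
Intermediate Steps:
p = -29995
D(L, x) = -4 - 5*L*x**2/4 (D(L, x) = -4 + (((L*x)*x)*(-5))/4 = -4 + ((L*x**2)*(-5))/4 = -4 + (-5*L*x**2)/4 = -4 - 5*L*x**2/4)
(-11836 + p) + (-71 + D(3, 10)*(-51)) = (-11836 - 29995) + (-71 + (-4 - 5/4*3*10**2)*(-51)) = -41831 + (-71 + (-4 - 5/4*3*100)*(-51)) = -41831 + (-71 + (-4 - 375)*(-51)) = -41831 + (-71 - 379*(-51)) = -41831 + (-71 + 19329) = -41831 + 19258 = -22573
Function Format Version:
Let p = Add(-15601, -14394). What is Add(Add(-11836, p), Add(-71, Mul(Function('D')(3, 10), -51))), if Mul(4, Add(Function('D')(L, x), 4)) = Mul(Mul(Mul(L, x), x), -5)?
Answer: -22573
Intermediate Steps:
p = -29995
Function('D')(L, x) = Add(-4, Mul(Rational(-5, 4), L, Pow(x, 2))) (Function('D')(L, x) = Add(-4, Mul(Rational(1, 4), Mul(Mul(Mul(L, x), x), -5))) = Add(-4, Mul(Rational(1, 4), Mul(Mul(L, Pow(x, 2)), -5))) = Add(-4, Mul(Rational(1, 4), Mul(-5, L, Pow(x, 2)))) = Add(-4, Mul(Rational(-5, 4), L, Pow(x, 2))))
Add(Add(-11836, p), Add(-71, Mul(Function('D')(3, 10), -51))) = Add(Add(-11836, -29995), Add(-71, Mul(Add(-4, Mul(Rational(-5, 4), 3, Pow(10, 2))), -51))) = Add(-41831, Add(-71, Mul(Add(-4, Mul(Rational(-5, 4), 3, 100)), -51))) = Add(-41831, Add(-71, Mul(Add(-4, -375), -51))) = Add(-41831, Add(-71, Mul(-379, -51))) = Add(-41831, Add(-71, 19329)) = Add(-41831, 19258) = -22573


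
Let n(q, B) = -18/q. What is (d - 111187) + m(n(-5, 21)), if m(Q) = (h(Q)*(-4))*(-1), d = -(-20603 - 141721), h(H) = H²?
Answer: 1279721/25 ≈ 51189.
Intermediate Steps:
d = 162324 (d = -1*(-162324) = 162324)
m(Q) = 4*Q² (m(Q) = (Q²*(-4))*(-1) = -4*Q²*(-1) = 4*Q²)
(d - 111187) + m(n(-5, 21)) = (162324 - 111187) + 4*(-18/(-5))² = 51137 + 4*(-18*(-⅕))² = 51137 + 4*(18/5)² = 51137 + 4*(324/25) = 51137 + 1296/25 = 1279721/25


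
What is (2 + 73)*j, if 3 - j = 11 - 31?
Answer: 1725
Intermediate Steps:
j = 23 (j = 3 - (11 - 31) = 3 - 1*(-20) = 3 + 20 = 23)
(2 + 73)*j = (2 + 73)*23 = 75*23 = 1725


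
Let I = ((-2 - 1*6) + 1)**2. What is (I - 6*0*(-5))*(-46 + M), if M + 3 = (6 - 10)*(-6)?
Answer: -1225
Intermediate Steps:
M = 21 (M = -3 + (6 - 10)*(-6) = -3 - 4*(-6) = -3 + 24 = 21)
I = 49 (I = ((-2 - 6) + 1)**2 = (-8 + 1)**2 = (-7)**2 = 49)
(I - 6*0*(-5))*(-46 + M) = (49 - 6*0*(-5))*(-46 + 21) = (49 + 0*(-5))*(-25) = (49 + 0)*(-25) = 49*(-25) = -1225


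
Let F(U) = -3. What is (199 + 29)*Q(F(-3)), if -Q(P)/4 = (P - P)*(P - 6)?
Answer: 0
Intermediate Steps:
Q(P) = 0 (Q(P) = -4*(P - P)*(P - 6) = -0*(-6 + P) = -4*0 = 0)
(199 + 29)*Q(F(-3)) = (199 + 29)*0 = 228*0 = 0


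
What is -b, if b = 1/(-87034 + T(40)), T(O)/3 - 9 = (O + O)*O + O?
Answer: 1/77287 ≈ 1.2939e-5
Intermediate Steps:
T(O) = 27 + 3*O + 6*O**2 (T(O) = 27 + 3*((O + O)*O + O) = 27 + 3*((2*O)*O + O) = 27 + 3*(2*O**2 + O) = 27 + 3*(O + 2*O**2) = 27 + (3*O + 6*O**2) = 27 + 3*O + 6*O**2)
b = -1/77287 (b = 1/(-87034 + (27 + 3*40 + 6*40**2)) = 1/(-87034 + (27 + 120 + 6*1600)) = 1/(-87034 + (27 + 120 + 9600)) = 1/(-87034 + 9747) = 1/(-77287) = -1/77287 ≈ -1.2939e-5)
-b = -1*(-1/77287) = 1/77287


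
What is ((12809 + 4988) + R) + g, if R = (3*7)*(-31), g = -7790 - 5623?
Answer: 3733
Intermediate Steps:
g = -13413
R = -651 (R = 21*(-31) = -651)
((12809 + 4988) + R) + g = ((12809 + 4988) - 651) - 13413 = (17797 - 651) - 13413 = 17146 - 13413 = 3733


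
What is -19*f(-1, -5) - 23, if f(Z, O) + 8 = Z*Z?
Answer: 110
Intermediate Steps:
f(Z, O) = -8 + Z² (f(Z, O) = -8 + Z*Z = -8 + Z²)
-19*f(-1, -5) - 23 = -19*(-8 + (-1)²) - 23 = -19*(-8 + 1) - 23 = -19*(-7) - 23 = 133 - 23 = 110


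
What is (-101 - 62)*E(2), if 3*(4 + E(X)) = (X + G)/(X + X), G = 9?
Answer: 6031/12 ≈ 502.58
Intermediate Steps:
E(X) = -4 + (9 + X)/(6*X) (E(X) = -4 + ((X + 9)/(X + X))/3 = -4 + ((9 + X)/((2*X)))/3 = -4 + ((9 + X)*(1/(2*X)))/3 = -4 + ((9 + X)/(2*X))/3 = -4 + (9 + X)/(6*X))
(-101 - 62)*E(2) = (-101 - 62)*((⅙)*(9 - 23*2)/2) = -163*(9 - 46)/(6*2) = -163*(-37)/(6*2) = -163*(-37/12) = 6031/12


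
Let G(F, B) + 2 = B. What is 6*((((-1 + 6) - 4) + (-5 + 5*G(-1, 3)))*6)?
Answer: 36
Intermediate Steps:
G(F, B) = -2 + B
6*((((-1 + 6) - 4) + (-5 + 5*G(-1, 3)))*6) = 6*((((-1 + 6) - 4) + (-5 + 5*(-2 + 3)))*6) = 6*(((5 - 4) + (-5 + 5*1))*6) = 6*((1 + (-5 + 5))*6) = 6*((1 + 0)*6) = 6*(1*6) = 6*6 = 36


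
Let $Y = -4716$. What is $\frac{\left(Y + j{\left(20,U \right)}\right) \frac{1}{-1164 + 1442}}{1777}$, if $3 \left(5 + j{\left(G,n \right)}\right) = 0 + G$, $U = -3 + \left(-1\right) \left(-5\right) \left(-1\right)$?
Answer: $- \frac{14143}{1482018} \approx -0.0095431$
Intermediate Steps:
$U = -8$ ($U = -3 + 5 \left(-1\right) = -3 - 5 = -8$)
$j{\left(G,n \right)} = -5 + \frac{G}{3}$ ($j{\left(G,n \right)} = -5 + \frac{0 + G}{3} = -5 + \frac{G}{3}$)
$\frac{\left(Y + j{\left(20,U \right)}\right) \frac{1}{-1164 + 1442}}{1777} = \frac{\left(-4716 + \left(-5 + \frac{1}{3} \cdot 20\right)\right) \frac{1}{-1164 + 1442}}{1777} = \frac{-4716 + \left(-5 + \frac{20}{3}\right)}{278} \cdot \frac{1}{1777} = \left(-4716 + \frac{5}{3}\right) \frac{1}{278} \cdot \frac{1}{1777} = \left(- \frac{14143}{3}\right) \frac{1}{278} \cdot \frac{1}{1777} = \left(- \frac{14143}{834}\right) \frac{1}{1777} = - \frac{14143}{1482018}$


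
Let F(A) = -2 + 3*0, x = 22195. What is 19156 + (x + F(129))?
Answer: 41349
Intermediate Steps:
F(A) = -2 (F(A) = -2 + 0 = -2)
19156 + (x + F(129)) = 19156 + (22195 - 2) = 19156 + 22193 = 41349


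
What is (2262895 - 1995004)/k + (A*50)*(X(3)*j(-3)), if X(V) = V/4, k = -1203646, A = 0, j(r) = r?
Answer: -267891/1203646 ≈ -0.22257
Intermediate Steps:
X(V) = V/4 (X(V) = V*(¼) = V/4)
(2262895 - 1995004)/k + (A*50)*(X(3)*j(-3)) = (2262895 - 1995004)/(-1203646) + (0*50)*(((¼)*3)*(-3)) = 267891*(-1/1203646) + 0*((¾)*(-3)) = -267891/1203646 + 0*(-9/4) = -267891/1203646 + 0 = -267891/1203646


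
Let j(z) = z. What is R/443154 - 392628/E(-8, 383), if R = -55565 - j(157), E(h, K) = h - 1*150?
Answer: 14498822053/5834861 ≈ 2484.9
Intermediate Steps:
E(h, K) = -150 + h (E(h, K) = h - 150 = -150 + h)
R = -55722 (R = -55565 - 1*157 = -55565 - 157 = -55722)
R/443154 - 392628/E(-8, 383) = -55722/443154 - 392628/(-150 - 8) = -55722*1/443154 - 392628/(-158) = -9287/73859 - 392628*(-1/158) = -9287/73859 + 196314/79 = 14498822053/5834861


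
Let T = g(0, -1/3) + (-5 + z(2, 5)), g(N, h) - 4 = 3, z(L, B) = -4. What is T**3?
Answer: -8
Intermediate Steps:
g(N, h) = 7 (g(N, h) = 4 + 3 = 7)
T = -2 (T = 7 + (-5 - 4) = 7 - 9 = -2)
T**3 = (-2)**3 = -8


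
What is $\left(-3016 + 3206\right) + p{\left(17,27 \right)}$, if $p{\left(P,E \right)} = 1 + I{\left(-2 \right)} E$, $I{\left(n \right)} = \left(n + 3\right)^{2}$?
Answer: $218$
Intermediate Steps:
$I{\left(n \right)} = \left(3 + n\right)^{2}$
$p{\left(P,E \right)} = 1 + E$ ($p{\left(P,E \right)} = 1 + \left(3 - 2\right)^{2} E = 1 + 1^{2} E = 1 + 1 E = 1 + E$)
$\left(-3016 + 3206\right) + p{\left(17,27 \right)} = \left(-3016 + 3206\right) + \left(1 + 27\right) = 190 + 28 = 218$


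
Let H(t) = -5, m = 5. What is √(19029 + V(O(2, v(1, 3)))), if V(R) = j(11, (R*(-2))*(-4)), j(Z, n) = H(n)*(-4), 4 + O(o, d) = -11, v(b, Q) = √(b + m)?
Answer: √19049 ≈ 138.02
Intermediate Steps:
v(b, Q) = √(5 + b) (v(b, Q) = √(b + 5) = √(5 + b))
O(o, d) = -15 (O(o, d) = -4 - 11 = -15)
j(Z, n) = 20 (j(Z, n) = -5*(-4) = 20)
V(R) = 20
√(19029 + V(O(2, v(1, 3)))) = √(19029 + 20) = √19049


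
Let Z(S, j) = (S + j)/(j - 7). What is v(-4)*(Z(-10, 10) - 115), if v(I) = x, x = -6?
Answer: 690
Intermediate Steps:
v(I) = -6
Z(S, j) = (S + j)/(-7 + j)
v(-4)*(Z(-10, 10) - 115) = -6*((-10 + 10)/(-7 + 10) - 115) = -6*(0/3 - 115) = -6*((1/3)*0 - 115) = -6*(0 - 115) = -6*(-115) = 690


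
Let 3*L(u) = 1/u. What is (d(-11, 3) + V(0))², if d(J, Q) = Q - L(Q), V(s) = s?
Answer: 676/81 ≈ 8.3457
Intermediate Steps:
L(u) = 1/(3*u)
d(J, Q) = Q - 1/(3*Q)
(d(-11, 3) + V(0))² = ((3 - ⅓/3) + 0)² = ((3 - ⅓*⅓) + 0)² = ((3 - ⅑) + 0)² = (26/9 + 0)² = (26/9)² = 676/81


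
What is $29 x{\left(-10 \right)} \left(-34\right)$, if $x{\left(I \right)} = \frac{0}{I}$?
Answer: $0$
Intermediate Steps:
$x{\left(I \right)} = 0$
$29 x{\left(-10 \right)} \left(-34\right) = 29 \cdot 0 \left(-34\right) = 0 \left(-34\right) = 0$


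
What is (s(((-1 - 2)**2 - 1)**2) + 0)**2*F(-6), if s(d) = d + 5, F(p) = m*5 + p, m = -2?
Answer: -76176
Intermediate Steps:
F(p) = -10 + p (F(p) = -2*5 + p = -10 + p)
s(d) = 5 + d
(s(((-1 - 2)**2 - 1)**2) + 0)**2*F(-6) = ((5 + ((-1 - 2)**2 - 1)**2) + 0)**2*(-10 - 6) = ((5 + ((-3)**2 - 1)**2) + 0)**2*(-16) = ((5 + (9 - 1)**2) + 0)**2*(-16) = ((5 + 8**2) + 0)**2*(-16) = ((5 + 64) + 0)**2*(-16) = (69 + 0)**2*(-16) = 69**2*(-16) = 4761*(-16) = -76176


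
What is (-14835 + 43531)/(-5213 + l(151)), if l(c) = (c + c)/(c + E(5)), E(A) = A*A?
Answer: -2525248/458593 ≈ -5.5065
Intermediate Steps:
E(A) = A**2
l(c) = 2*c/(25 + c) (l(c) = (c + c)/(c + 5**2) = (2*c)/(c + 25) = (2*c)/(25 + c) = 2*c/(25 + c))
(-14835 + 43531)/(-5213 + l(151)) = (-14835 + 43531)/(-5213 + 2*151/(25 + 151)) = 28696/(-5213 + 2*151/176) = 28696/(-5213 + 2*151*(1/176)) = 28696/(-5213 + 151/88) = 28696/(-458593/88) = 28696*(-88/458593) = -2525248/458593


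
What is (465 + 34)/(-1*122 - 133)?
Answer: -499/255 ≈ -1.9569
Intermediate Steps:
(465 + 34)/(-1*122 - 133) = 499/(-122 - 133) = 499/(-255) = 499*(-1/255) = -499/255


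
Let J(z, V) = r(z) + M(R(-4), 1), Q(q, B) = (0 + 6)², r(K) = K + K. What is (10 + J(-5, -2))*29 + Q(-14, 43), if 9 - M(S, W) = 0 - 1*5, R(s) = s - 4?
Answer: 442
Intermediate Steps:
r(K) = 2*K
R(s) = -4 + s
M(S, W) = 14 (M(S, W) = 9 - (0 - 1*5) = 9 - (0 - 5) = 9 - 1*(-5) = 9 + 5 = 14)
Q(q, B) = 36 (Q(q, B) = 6² = 36)
J(z, V) = 14 + 2*z (J(z, V) = 2*z + 14 = 14 + 2*z)
(10 + J(-5, -2))*29 + Q(-14, 43) = (10 + (14 + 2*(-5)))*29 + 36 = (10 + (14 - 10))*29 + 36 = (10 + 4)*29 + 36 = 14*29 + 36 = 406 + 36 = 442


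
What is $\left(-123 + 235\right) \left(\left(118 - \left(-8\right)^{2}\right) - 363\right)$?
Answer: $-34608$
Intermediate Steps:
$\left(-123 + 235\right) \left(\left(118 - \left(-8\right)^{2}\right) - 363\right) = 112 \left(\left(118 - 64\right) - 363\right) = 112 \left(54 - 363\right) = 112 \left(-309\right) = -34608$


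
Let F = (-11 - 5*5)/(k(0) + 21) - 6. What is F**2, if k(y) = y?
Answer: 2916/49 ≈ 59.510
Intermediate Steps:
F = -54/7 (F = (-11 - 5*5)/(0 + 21) - 6 = (-11 - 25)/21 - 6 = -36*1/21 - 6 = -12/7 - 6 = -54/7 ≈ -7.7143)
F**2 = (-54/7)**2 = 2916/49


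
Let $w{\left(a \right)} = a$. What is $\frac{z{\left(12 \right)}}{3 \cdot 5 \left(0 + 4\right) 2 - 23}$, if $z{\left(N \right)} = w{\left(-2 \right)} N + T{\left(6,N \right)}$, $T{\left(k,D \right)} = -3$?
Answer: $- \frac{27}{97} \approx -0.27835$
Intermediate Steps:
$z{\left(N \right)} = -3 - 2 N$ ($z{\left(N \right)} = - 2 N - 3 = -3 - 2 N$)
$\frac{z{\left(12 \right)}}{3 \cdot 5 \left(0 + 4\right) 2 - 23} = \frac{-3 - 24}{3 \cdot 5 \left(0 + 4\right) 2 - 23} = \frac{-3 - 24}{15 \cdot 4 \cdot 2 - 23} = - \frac{27}{15 \cdot 8 - 23} = - \frac{27}{120 - 23} = - \frac{27}{97}$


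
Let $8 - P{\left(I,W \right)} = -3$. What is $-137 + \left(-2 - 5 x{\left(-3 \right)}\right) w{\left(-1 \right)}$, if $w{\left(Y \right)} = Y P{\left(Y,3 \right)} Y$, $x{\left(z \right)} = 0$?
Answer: $-159$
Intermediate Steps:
$P{\left(I,W \right)} = 11$ ($P{\left(I,W \right)} = 8 - -3 = 8 + 3 = 11$)
$w{\left(Y \right)} = 11 Y^{2}$ ($w{\left(Y \right)} = Y 11 Y = 11 Y Y = 11 Y^{2}$)
$-137 + \left(-2 - 5 x{\left(-3 \right)}\right) w{\left(-1 \right)} = -137 + \left(-2 - 0\right) 11 \left(-1\right)^{2} = -137 + \left(-2 + 0\right) 11 \cdot 1 = -137 - 22 = -159$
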